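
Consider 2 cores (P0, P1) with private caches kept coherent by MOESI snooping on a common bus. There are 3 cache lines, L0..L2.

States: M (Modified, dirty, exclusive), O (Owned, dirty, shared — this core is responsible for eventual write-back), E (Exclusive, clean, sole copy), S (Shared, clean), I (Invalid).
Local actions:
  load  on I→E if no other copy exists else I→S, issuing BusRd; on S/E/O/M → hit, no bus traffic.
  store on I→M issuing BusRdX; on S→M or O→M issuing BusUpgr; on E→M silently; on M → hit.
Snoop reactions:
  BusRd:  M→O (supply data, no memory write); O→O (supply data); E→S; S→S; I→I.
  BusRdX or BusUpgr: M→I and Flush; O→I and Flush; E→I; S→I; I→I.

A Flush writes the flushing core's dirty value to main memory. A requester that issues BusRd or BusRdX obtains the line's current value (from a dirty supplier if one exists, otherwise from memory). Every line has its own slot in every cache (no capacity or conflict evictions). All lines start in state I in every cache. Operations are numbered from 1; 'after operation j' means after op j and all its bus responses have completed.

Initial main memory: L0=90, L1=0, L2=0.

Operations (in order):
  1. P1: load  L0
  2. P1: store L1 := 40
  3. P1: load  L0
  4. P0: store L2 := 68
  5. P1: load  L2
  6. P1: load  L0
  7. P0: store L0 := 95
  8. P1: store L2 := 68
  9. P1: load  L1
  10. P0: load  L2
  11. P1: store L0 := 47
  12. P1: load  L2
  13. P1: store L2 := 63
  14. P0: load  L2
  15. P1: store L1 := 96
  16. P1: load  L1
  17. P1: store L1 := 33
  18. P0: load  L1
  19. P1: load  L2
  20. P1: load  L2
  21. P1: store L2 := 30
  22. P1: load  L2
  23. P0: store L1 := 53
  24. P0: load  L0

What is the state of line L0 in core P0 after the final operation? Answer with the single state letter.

[1] P1: load  L0 | P0:I, P1:E(90) | bus: BusRd
[2] P1: store L1 := 40 | P0:I, P1:M(40) | bus: BusRdX
[3] P1: load  L0 | P0:I, P1:E(90) | bus: none
[4] P0: store L2 := 68 | P0:M(68), P1:I | bus: BusRdX
[5] P1: load  L2 | P0:O(68), P1:S(68) | bus: BusRd
[6] P1: load  L0 | P0:I, P1:E(90) | bus: none
[7] P0: store L0 := 95 | P0:M(95), P1:I | bus: BusRdX
[8] P1: store L2 := 68 | P0:I, P1:M(68) | bus: BusUpgr,Flush
[9] P1: load  L1 | P0:I, P1:M(40) | bus: none
[10] P0: load  L2 | P0:S(68), P1:O(68) | bus: BusRd
[11] P1: store L0 := 47 | P0:I, P1:M(47) | bus: BusRdX,Flush
[12] P1: load  L2 | P0:S(68), P1:O(68) | bus: none
[13] P1: store L2 := 63 | P0:I, P1:M(63) | bus: BusUpgr
[14] P0: load  L2 | P0:S(63), P1:O(63) | bus: BusRd
[15] P1: store L1 := 96 | P0:I, P1:M(96) | bus: none
[16] P1: load  L1 | P0:I, P1:M(96) | bus: none
[17] P1: store L1 := 33 | P0:I, P1:M(33) | bus: none
[18] P0: load  L1 | P0:S(33), P1:O(33) | bus: BusRd
[19] P1: load  L2 | P0:S(63), P1:O(63) | bus: none
[20] P1: load  L2 | P0:S(63), P1:O(63) | bus: none
[21] P1: store L2 := 30 | P0:I, P1:M(30) | bus: BusUpgr
[22] P1: load  L2 | P0:I, P1:M(30) | bus: none
[23] P0: store L1 := 53 | P0:M(53), P1:I | bus: BusUpgr,Flush
[24] P0: load  L0 | P0:S(47), P1:O(47) | bus: BusRd

state = S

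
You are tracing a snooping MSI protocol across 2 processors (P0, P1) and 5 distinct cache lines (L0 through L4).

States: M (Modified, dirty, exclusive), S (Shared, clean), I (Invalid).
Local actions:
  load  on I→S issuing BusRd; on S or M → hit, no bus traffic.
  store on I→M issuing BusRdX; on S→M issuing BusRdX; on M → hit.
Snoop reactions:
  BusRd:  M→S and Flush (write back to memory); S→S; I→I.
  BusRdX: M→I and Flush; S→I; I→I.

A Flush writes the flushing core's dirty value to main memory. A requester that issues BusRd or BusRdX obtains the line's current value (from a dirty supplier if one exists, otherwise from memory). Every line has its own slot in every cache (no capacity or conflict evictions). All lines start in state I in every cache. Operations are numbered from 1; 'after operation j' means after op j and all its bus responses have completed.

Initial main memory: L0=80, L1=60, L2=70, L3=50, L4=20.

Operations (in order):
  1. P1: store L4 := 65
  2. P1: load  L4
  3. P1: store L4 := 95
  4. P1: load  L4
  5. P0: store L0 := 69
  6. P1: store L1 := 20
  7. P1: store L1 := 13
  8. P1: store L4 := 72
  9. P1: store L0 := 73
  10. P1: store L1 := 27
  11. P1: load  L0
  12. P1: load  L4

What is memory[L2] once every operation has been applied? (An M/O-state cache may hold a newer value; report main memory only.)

step 1: P1: store L4 := 65  ⟶  IM  (L4)  txn=BusRdX  M[L4]=20
step 2: P1: load  L4  ⟶  IM  (L4)  txn=∅  M[L4]=20
step 3: P1: store L4 := 95  ⟶  IM  (L4)  txn=∅  M[L4]=20
step 4: P1: load  L4  ⟶  IM  (L4)  txn=∅  M[L4]=20
step 5: P0: store L0 := 69  ⟶  MI  (L0)  txn=BusRdX  M[L0]=80
step 6: P1: store L1 := 20  ⟶  IM  (L1)  txn=BusRdX  M[L1]=60
step 7: P1: store L1 := 13  ⟶  IM  (L1)  txn=∅  M[L1]=60
step 8: P1: store L4 := 72  ⟶  IM  (L4)  txn=∅  M[L4]=20
step 9: P1: store L0 := 73  ⟶  IM  (L0)  txn=BusRdX+Flush  M[L0]=69
step 10: P1: store L1 := 27  ⟶  IM  (L1)  txn=∅  M[L1]=60
step 11: P1: load  L0  ⟶  IM  (L0)  txn=∅  M[L0]=69
step 12: P1: load  L4  ⟶  IM  (L4)  txn=∅  M[L4]=20

memory[L2] = 70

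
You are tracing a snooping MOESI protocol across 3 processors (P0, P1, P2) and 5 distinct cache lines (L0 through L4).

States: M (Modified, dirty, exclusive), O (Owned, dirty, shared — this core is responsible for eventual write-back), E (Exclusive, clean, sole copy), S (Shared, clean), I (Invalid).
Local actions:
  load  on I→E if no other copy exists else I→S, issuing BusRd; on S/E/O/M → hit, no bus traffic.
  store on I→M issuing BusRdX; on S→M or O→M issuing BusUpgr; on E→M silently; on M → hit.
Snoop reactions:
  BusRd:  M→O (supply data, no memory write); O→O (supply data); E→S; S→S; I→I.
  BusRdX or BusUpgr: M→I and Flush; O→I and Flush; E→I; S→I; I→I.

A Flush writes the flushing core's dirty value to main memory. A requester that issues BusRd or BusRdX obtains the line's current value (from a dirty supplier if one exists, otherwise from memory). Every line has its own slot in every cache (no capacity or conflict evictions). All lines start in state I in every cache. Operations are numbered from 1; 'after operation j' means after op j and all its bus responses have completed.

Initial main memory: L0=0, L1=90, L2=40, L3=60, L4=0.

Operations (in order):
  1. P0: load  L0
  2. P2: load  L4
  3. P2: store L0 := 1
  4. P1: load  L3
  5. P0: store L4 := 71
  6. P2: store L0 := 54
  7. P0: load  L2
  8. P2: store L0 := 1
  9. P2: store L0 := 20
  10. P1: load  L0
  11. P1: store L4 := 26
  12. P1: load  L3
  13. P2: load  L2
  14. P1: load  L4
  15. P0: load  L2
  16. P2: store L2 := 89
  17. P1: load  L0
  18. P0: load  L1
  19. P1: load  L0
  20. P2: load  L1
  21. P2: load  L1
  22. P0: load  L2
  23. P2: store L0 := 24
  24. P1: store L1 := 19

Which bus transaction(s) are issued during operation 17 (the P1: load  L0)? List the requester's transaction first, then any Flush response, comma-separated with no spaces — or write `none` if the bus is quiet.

bus = none

  op1 P0: load  L0 → E/I/I on L0; bus BusRd; mem=0
  op2 P2: load  L4 → I/I/E on L4; bus BusRd; mem=0
  op3 P2: store L0 := 1 → I/I/M on L0; bus BusRdX; mem=0
  op4 P1: load  L3 → I/E/I on L3; bus BusRd; mem=60
  op5 P0: store L4 := 71 → M/I/I on L4; bus BusRdX; mem=0
  op6 P2: store L0 := 54 → I/I/M on L0; bus (none); mem=0
  op7 P0: load  L2 → E/I/I on L2; bus BusRd; mem=40
  op8 P2: store L0 := 1 → I/I/M on L0; bus (none); mem=0
  op9 P2: store L0 := 20 → I/I/M on L0; bus (none); mem=0
  op10 P1: load  L0 → I/S/O on L0; bus BusRd; mem=0
  op11 P1: store L4 := 26 → I/M/I on L4; bus BusRdX Flush; mem=71
  op12 P1: load  L3 → I/E/I on L3; bus (none); mem=60
  op13 P2: load  L2 → S/I/S on L2; bus BusRd; mem=40
  op14 P1: load  L4 → I/M/I on L4; bus (none); mem=71
  op15 P0: load  L2 → S/I/S on L2; bus (none); mem=40
  op16 P2: store L2 := 89 → I/I/M on L2; bus BusUpgr; mem=40
  op17 P1: load  L0 → I/S/O on L0; bus (none); mem=0
  op18 P0: load  L1 → E/I/I on L1; bus BusRd; mem=90
  op19 P1: load  L0 → I/S/O on L0; bus (none); mem=0
  op20 P2: load  L1 → S/I/S on L1; bus BusRd; mem=90
  op21 P2: load  L1 → S/I/S on L1; bus (none); mem=90
  op22 P0: load  L2 → S/I/O on L2; bus BusRd; mem=40
  op23 P2: store L0 := 24 → I/I/M on L0; bus BusUpgr; mem=0
  op24 P1: store L1 := 19 → I/M/I on L1; bus BusRdX; mem=90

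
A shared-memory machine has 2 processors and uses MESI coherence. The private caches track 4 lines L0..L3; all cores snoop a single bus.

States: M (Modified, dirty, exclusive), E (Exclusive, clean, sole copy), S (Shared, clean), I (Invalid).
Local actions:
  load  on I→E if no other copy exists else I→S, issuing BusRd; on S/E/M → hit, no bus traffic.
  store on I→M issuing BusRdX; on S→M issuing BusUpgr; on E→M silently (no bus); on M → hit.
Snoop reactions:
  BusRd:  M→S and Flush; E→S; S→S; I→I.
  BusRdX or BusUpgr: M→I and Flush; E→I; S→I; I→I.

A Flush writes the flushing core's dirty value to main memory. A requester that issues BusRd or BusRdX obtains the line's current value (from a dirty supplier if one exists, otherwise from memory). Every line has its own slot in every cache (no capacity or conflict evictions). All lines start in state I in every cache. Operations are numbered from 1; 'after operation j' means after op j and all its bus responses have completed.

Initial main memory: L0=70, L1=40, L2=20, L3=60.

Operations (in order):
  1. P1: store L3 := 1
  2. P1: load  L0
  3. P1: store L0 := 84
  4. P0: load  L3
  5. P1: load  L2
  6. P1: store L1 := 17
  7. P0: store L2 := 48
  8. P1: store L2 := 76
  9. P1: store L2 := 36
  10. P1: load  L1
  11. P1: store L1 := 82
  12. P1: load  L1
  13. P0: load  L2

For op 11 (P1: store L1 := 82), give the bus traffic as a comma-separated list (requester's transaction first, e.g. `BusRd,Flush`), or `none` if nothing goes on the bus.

step 1: P1: store L3 := 1  ⟶  IM  (L3)  txn=BusRdX  M[L3]=60
step 2: P1: load  L0  ⟶  IE  (L0)  txn=BusRd  M[L0]=70
step 3: P1: store L0 := 84  ⟶  IM  (L0)  txn=∅  M[L0]=70
step 4: P0: load  L3  ⟶  SS  (L3)  txn=BusRd+Flush  M[L3]=1
step 5: P1: load  L2  ⟶  IE  (L2)  txn=BusRd  M[L2]=20
step 6: P1: store L1 := 17  ⟶  IM  (L1)  txn=BusRdX  M[L1]=40
step 7: P0: store L2 := 48  ⟶  MI  (L2)  txn=BusRdX  M[L2]=20
step 8: P1: store L2 := 76  ⟶  IM  (L2)  txn=BusRdX+Flush  M[L2]=48
step 9: P1: store L2 := 36  ⟶  IM  (L2)  txn=∅  M[L2]=48
step 10: P1: load  L1  ⟶  IM  (L1)  txn=∅  M[L1]=40
step 11: P1: store L1 := 82  ⟶  IM  (L1)  txn=∅  M[L1]=40
step 12: P1: load  L1  ⟶  IM  (L1)  txn=∅  M[L1]=40
step 13: P0: load  L2  ⟶  SS  (L2)  txn=BusRd+Flush  M[L2]=36

bus = none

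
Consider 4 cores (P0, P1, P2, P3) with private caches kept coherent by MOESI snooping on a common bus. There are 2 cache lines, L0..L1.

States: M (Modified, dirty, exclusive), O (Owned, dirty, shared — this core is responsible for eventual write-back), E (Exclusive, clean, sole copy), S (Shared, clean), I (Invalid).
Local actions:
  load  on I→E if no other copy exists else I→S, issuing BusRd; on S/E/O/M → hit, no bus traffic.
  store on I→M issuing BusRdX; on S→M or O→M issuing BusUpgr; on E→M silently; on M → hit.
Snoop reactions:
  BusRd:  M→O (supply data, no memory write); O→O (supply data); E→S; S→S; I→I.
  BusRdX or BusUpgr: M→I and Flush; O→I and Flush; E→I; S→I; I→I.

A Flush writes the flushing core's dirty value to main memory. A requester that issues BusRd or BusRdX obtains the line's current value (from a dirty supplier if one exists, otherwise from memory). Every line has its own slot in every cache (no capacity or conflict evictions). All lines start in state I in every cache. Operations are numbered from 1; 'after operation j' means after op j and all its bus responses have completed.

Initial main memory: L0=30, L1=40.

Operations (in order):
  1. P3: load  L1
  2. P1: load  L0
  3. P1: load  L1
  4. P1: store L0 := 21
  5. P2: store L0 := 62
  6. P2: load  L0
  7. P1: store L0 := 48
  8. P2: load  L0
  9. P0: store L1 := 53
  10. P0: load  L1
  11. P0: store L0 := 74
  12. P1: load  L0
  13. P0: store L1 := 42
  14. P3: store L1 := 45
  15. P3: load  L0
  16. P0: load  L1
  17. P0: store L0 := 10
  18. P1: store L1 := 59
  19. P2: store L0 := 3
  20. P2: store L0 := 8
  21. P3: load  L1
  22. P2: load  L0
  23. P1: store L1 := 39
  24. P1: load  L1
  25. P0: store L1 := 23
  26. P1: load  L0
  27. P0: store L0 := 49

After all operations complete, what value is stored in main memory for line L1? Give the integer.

[1] P3: load  L1 | P0:I, P1:I, P2:I, P3:E(40) | bus: BusRd
[2] P1: load  L0 | P0:I, P1:E(30), P2:I, P3:I | bus: BusRd
[3] P1: load  L1 | P0:I, P1:S(40), P2:I, P3:S(40) | bus: BusRd
[4] P1: store L0 := 21 | P0:I, P1:M(21), P2:I, P3:I | bus: none
[5] P2: store L0 := 62 | P0:I, P1:I, P2:M(62), P3:I | bus: BusRdX,Flush
[6] P2: load  L0 | P0:I, P1:I, P2:M(62), P3:I | bus: none
[7] P1: store L0 := 48 | P0:I, P1:M(48), P2:I, P3:I | bus: BusRdX,Flush
[8] P2: load  L0 | P0:I, P1:O(48), P2:S(48), P3:I | bus: BusRd
[9] P0: store L1 := 53 | P0:M(53), P1:I, P2:I, P3:I | bus: BusRdX
[10] P0: load  L1 | P0:M(53), P1:I, P2:I, P3:I | bus: none
[11] P0: store L0 := 74 | P0:M(74), P1:I, P2:I, P3:I | bus: BusRdX,Flush
[12] P1: load  L0 | P0:O(74), P1:S(74), P2:I, P3:I | bus: BusRd
[13] P0: store L1 := 42 | P0:M(42), P1:I, P2:I, P3:I | bus: none
[14] P3: store L1 := 45 | P0:I, P1:I, P2:I, P3:M(45) | bus: BusRdX,Flush
[15] P3: load  L0 | P0:O(74), P1:S(74), P2:I, P3:S(74) | bus: BusRd
[16] P0: load  L1 | P0:S(45), P1:I, P2:I, P3:O(45) | bus: BusRd
[17] P0: store L0 := 10 | P0:M(10), P1:I, P2:I, P3:I | bus: BusUpgr
[18] P1: store L1 := 59 | P0:I, P1:M(59), P2:I, P3:I | bus: BusRdX,Flush
[19] P2: store L0 := 3 | P0:I, P1:I, P2:M(3), P3:I | bus: BusRdX,Flush
[20] P2: store L0 := 8 | P0:I, P1:I, P2:M(8), P3:I | bus: none
[21] P3: load  L1 | P0:I, P1:O(59), P2:I, P3:S(59) | bus: BusRd
[22] P2: load  L0 | P0:I, P1:I, P2:M(8), P3:I | bus: none
[23] P1: store L1 := 39 | P0:I, P1:M(39), P2:I, P3:I | bus: BusUpgr
[24] P1: load  L1 | P0:I, P1:M(39), P2:I, P3:I | bus: none
[25] P0: store L1 := 23 | P0:M(23), P1:I, P2:I, P3:I | bus: BusRdX,Flush
[26] P1: load  L0 | P0:I, P1:S(8), P2:O(8), P3:I | bus: BusRd
[27] P0: store L0 := 49 | P0:M(49), P1:I, P2:I, P3:I | bus: BusRdX,Flush

memory[L1] = 39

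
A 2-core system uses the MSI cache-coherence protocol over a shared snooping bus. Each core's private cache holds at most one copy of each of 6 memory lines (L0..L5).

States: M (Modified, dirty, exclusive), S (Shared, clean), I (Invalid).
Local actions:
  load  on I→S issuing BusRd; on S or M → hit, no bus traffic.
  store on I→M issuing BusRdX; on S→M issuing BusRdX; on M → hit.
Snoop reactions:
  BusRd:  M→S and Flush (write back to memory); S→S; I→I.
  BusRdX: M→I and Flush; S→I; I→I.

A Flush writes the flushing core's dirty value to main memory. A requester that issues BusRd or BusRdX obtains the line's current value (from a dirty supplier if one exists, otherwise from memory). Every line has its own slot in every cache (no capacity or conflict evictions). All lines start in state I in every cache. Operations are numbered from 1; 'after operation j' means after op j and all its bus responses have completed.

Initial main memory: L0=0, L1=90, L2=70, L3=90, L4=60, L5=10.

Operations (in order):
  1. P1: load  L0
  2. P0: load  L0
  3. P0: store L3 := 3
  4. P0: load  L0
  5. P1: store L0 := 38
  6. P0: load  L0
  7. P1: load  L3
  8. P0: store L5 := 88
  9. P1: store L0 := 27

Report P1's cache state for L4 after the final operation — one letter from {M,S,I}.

state = I

[1] P1: load  L0 | P0:I, P1:S(0) | bus: BusRd
[2] P0: load  L0 | P0:S(0), P1:S(0) | bus: BusRd
[3] P0: store L3 := 3 | P0:M(3), P1:I | bus: BusRdX
[4] P0: load  L0 | P0:S(0), P1:S(0) | bus: none
[5] P1: store L0 := 38 | P0:I, P1:M(38) | bus: BusRdX
[6] P0: load  L0 | P0:S(38), P1:S(38) | bus: BusRd,Flush
[7] P1: load  L3 | P0:S(3), P1:S(3) | bus: BusRd,Flush
[8] P0: store L5 := 88 | P0:M(88), P1:I | bus: BusRdX
[9] P1: store L0 := 27 | P0:I, P1:M(27) | bus: BusRdX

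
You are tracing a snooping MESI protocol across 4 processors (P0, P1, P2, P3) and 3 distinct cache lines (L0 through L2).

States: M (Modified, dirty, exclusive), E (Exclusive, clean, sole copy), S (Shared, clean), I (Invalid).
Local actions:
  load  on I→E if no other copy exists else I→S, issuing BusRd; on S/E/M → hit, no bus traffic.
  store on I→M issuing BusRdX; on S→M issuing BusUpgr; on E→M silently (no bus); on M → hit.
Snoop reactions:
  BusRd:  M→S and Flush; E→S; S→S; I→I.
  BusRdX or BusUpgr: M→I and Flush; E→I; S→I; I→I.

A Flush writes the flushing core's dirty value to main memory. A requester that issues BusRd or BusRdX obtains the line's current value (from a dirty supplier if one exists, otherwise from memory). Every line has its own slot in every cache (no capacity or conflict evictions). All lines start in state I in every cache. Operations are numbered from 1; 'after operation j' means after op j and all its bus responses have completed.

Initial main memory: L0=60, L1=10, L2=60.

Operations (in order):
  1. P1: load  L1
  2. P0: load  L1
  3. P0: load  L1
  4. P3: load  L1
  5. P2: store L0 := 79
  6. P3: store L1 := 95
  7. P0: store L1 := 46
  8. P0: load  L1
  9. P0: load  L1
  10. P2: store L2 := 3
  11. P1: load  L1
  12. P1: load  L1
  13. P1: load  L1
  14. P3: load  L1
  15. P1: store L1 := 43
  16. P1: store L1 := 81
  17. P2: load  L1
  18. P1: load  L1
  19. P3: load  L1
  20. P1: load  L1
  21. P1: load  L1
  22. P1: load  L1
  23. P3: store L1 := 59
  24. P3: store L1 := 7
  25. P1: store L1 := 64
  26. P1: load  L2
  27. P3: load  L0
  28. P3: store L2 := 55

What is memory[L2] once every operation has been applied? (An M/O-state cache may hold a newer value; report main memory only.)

1. P1: load  L1  bus=[BusRd]  L1: P0=I P1=E P2=I P3=I  mem[L1]=10
2. P0: load  L1  bus=[BusRd]  L1: P0=S P1=S P2=I P3=I  mem[L1]=10
3. P0: load  L1  bus=[-]  L1: P0=S P1=S P2=I P3=I  mem[L1]=10
4. P3: load  L1  bus=[BusRd]  L1: P0=S P1=S P2=I P3=S  mem[L1]=10
5. P2: store L0 := 79  bus=[BusRdX]  L0: P0=I P1=I P2=M P3=I  mem[L0]=60
6. P3: store L1 := 95  bus=[BusUpgr]  L1: P0=I P1=I P2=I P3=M  mem[L1]=10
7. P0: store L1 := 46  bus=[BusRdX,Flush]  L1: P0=M P1=I P2=I P3=I  mem[L1]=95
8. P0: load  L1  bus=[-]  L1: P0=M P1=I P2=I P3=I  mem[L1]=95
9. P0: load  L1  bus=[-]  L1: P0=M P1=I P2=I P3=I  mem[L1]=95
10. P2: store L2 := 3  bus=[BusRdX]  L2: P0=I P1=I P2=M P3=I  mem[L2]=60
11. P1: load  L1  bus=[BusRd,Flush]  L1: P0=S P1=S P2=I P3=I  mem[L1]=46
12. P1: load  L1  bus=[-]  L1: P0=S P1=S P2=I P3=I  mem[L1]=46
13. P1: load  L1  bus=[-]  L1: P0=S P1=S P2=I P3=I  mem[L1]=46
14. P3: load  L1  bus=[BusRd]  L1: P0=S P1=S P2=I P3=S  mem[L1]=46
15. P1: store L1 := 43  bus=[BusUpgr]  L1: P0=I P1=M P2=I P3=I  mem[L1]=46
16. P1: store L1 := 81  bus=[-]  L1: P0=I P1=M P2=I P3=I  mem[L1]=46
17. P2: load  L1  bus=[BusRd,Flush]  L1: P0=I P1=S P2=S P3=I  mem[L1]=81
18. P1: load  L1  bus=[-]  L1: P0=I P1=S P2=S P3=I  mem[L1]=81
19. P3: load  L1  bus=[BusRd]  L1: P0=I P1=S P2=S P3=S  mem[L1]=81
20. P1: load  L1  bus=[-]  L1: P0=I P1=S P2=S P3=S  mem[L1]=81
21. P1: load  L1  bus=[-]  L1: P0=I P1=S P2=S P3=S  mem[L1]=81
22. P1: load  L1  bus=[-]  L1: P0=I P1=S P2=S P3=S  mem[L1]=81
23. P3: store L1 := 59  bus=[BusUpgr]  L1: P0=I P1=I P2=I P3=M  mem[L1]=81
24. P3: store L1 := 7  bus=[-]  L1: P0=I P1=I P2=I P3=M  mem[L1]=81
25. P1: store L1 := 64  bus=[BusRdX,Flush]  L1: P0=I P1=M P2=I P3=I  mem[L1]=7
26. P1: load  L2  bus=[BusRd,Flush]  L2: P0=I P1=S P2=S P3=I  mem[L2]=3
27. P3: load  L0  bus=[BusRd,Flush]  L0: P0=I P1=I P2=S P3=S  mem[L0]=79
28. P3: store L2 := 55  bus=[BusRdX]  L2: P0=I P1=I P2=I P3=M  mem[L2]=3

memory[L2] = 3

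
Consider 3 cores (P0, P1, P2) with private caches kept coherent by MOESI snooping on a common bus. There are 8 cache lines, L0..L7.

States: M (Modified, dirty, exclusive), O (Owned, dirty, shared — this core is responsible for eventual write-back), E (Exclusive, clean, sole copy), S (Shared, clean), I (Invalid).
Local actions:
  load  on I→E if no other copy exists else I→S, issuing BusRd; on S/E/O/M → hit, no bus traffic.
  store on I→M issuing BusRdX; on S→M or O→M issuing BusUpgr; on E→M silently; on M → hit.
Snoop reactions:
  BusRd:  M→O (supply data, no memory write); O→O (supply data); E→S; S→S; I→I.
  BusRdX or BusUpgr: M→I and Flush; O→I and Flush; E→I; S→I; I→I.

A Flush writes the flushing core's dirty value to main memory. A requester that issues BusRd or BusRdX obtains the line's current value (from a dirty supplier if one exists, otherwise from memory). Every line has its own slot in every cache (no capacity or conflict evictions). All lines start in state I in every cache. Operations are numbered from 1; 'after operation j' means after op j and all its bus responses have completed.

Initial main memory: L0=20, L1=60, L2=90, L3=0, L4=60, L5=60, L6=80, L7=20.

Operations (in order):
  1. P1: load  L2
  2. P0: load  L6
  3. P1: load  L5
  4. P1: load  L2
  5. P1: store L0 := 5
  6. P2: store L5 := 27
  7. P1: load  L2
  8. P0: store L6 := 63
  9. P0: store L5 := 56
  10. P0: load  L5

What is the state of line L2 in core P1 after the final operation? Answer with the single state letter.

state = E

step 1: P1: load  L2  ⟶  IEI  (L2)  txn=BusRd  M[L2]=90
step 2: P0: load  L6  ⟶  EII  (L6)  txn=BusRd  M[L6]=80
step 3: P1: load  L5  ⟶  IEI  (L5)  txn=BusRd  M[L5]=60
step 4: P1: load  L2  ⟶  IEI  (L2)  txn=∅  M[L2]=90
step 5: P1: store L0 := 5  ⟶  IMI  (L0)  txn=BusRdX  M[L0]=20
step 6: P2: store L5 := 27  ⟶  IIM  (L5)  txn=BusRdX  M[L5]=60
step 7: P1: load  L2  ⟶  IEI  (L2)  txn=∅  M[L2]=90
step 8: P0: store L6 := 63  ⟶  MII  (L6)  txn=∅  M[L6]=80
step 9: P0: store L5 := 56  ⟶  MII  (L5)  txn=BusRdX+Flush  M[L5]=27
step 10: P0: load  L5  ⟶  MII  (L5)  txn=∅  M[L5]=27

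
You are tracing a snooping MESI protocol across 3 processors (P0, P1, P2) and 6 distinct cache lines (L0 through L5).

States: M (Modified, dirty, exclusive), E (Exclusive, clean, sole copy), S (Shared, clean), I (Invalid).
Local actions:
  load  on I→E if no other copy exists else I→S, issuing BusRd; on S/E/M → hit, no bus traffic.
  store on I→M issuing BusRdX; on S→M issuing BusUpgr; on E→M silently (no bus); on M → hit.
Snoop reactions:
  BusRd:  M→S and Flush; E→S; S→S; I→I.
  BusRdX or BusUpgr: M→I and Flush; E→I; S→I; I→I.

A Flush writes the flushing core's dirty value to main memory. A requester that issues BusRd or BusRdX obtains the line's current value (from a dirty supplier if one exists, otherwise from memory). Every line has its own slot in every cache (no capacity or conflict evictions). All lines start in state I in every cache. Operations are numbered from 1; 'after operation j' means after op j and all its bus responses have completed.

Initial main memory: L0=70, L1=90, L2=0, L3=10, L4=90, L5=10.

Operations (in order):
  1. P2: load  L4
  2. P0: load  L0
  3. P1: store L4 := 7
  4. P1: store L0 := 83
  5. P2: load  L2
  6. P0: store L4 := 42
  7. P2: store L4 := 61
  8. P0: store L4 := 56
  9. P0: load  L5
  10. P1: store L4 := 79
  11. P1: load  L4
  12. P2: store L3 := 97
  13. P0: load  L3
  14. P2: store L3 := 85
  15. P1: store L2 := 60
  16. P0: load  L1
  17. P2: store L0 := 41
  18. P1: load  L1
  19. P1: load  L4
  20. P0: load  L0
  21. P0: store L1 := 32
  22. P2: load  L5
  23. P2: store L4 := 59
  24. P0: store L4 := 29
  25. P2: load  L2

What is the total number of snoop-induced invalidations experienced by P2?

  op1 P2: load  L4 → I/I/E on L4; bus BusRd; mem=90
  op2 P0: load  L0 → E/I/I on L0; bus BusRd; mem=70
  op3 P1: store L4 := 7 → I/M/I on L4; bus BusRdX; mem=90
  op4 P1: store L0 := 83 → I/M/I on L0; bus BusRdX; mem=70
  op5 P2: load  L2 → I/I/E on L2; bus BusRd; mem=0
  op6 P0: store L4 := 42 → M/I/I on L4; bus BusRdX Flush; mem=7
  op7 P2: store L4 := 61 → I/I/M on L4; bus BusRdX Flush; mem=42
  op8 P0: store L4 := 56 → M/I/I on L4; bus BusRdX Flush; mem=61
  op9 P0: load  L5 → E/I/I on L5; bus BusRd; mem=10
  op10 P1: store L4 := 79 → I/M/I on L4; bus BusRdX Flush; mem=56
  op11 P1: load  L4 → I/M/I on L4; bus (none); mem=56
  op12 P2: store L3 := 97 → I/I/M on L3; bus BusRdX; mem=10
  op13 P0: load  L3 → S/I/S on L3; bus BusRd Flush; mem=97
  op14 P2: store L3 := 85 → I/I/M on L3; bus BusUpgr; mem=97
  op15 P1: store L2 := 60 → I/M/I on L2; bus BusRdX; mem=0
  op16 P0: load  L1 → E/I/I on L1; bus BusRd; mem=90
  op17 P2: store L0 := 41 → I/I/M on L0; bus BusRdX Flush; mem=83
  op18 P1: load  L1 → S/S/I on L1; bus BusRd; mem=90
  op19 P1: load  L4 → I/M/I on L4; bus (none); mem=56
  op20 P0: load  L0 → S/I/S on L0; bus BusRd Flush; mem=41
  op21 P0: store L1 := 32 → M/I/I on L1; bus BusUpgr; mem=90
  op22 P2: load  L5 → S/I/S on L5; bus BusRd; mem=10
  op23 P2: store L4 := 59 → I/I/M on L4; bus BusRdX Flush; mem=79
  op24 P0: store L4 := 29 → M/I/I on L4; bus BusRdX Flush; mem=59
  op25 P2: load  L2 → I/S/S on L2; bus BusRd Flush; mem=60

invalidations = 4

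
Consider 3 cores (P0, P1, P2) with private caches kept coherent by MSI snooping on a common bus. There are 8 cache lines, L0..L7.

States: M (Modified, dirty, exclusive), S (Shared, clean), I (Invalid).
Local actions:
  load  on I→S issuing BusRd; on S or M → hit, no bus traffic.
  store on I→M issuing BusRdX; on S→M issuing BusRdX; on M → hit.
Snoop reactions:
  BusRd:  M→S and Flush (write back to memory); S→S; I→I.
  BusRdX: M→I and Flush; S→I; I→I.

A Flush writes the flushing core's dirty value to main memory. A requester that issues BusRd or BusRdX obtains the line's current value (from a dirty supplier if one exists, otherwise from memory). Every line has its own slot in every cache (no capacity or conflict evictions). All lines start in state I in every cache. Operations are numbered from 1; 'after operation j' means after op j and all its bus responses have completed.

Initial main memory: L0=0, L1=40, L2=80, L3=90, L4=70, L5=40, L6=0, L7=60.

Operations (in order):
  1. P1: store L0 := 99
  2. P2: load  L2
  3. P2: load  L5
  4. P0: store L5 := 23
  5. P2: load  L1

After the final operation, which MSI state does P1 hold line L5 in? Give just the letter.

step 1: P1: store L0 := 99  ⟶  IMI  (L0)  txn=BusRdX  M[L0]=0
step 2: P2: load  L2  ⟶  IIS  (L2)  txn=BusRd  M[L2]=80
step 3: P2: load  L5  ⟶  IIS  (L5)  txn=BusRd  M[L5]=40
step 4: P0: store L5 := 23  ⟶  MII  (L5)  txn=BusRdX  M[L5]=40
step 5: P2: load  L1  ⟶  IIS  (L1)  txn=BusRd  M[L1]=40

state = I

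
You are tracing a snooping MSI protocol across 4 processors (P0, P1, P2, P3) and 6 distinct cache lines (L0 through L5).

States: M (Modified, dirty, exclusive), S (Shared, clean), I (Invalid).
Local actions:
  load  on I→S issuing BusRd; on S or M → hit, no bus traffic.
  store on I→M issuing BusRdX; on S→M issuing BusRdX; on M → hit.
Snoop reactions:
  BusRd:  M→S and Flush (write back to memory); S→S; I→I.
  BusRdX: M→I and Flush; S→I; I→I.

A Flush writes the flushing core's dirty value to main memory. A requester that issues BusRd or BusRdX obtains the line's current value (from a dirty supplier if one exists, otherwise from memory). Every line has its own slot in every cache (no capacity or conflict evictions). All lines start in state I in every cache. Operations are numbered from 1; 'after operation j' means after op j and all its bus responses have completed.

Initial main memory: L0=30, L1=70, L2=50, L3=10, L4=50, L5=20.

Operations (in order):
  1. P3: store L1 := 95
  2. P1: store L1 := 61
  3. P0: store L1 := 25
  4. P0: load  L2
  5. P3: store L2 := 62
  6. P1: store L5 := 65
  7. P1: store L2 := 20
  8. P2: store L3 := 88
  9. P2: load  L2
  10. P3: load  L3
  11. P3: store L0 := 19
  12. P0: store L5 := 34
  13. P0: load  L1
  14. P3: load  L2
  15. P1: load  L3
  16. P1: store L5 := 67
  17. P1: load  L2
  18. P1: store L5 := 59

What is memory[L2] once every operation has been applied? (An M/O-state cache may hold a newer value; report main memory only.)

memory[L2] = 20

[1] P3: store L1 := 95 | P0:I, P1:I, P2:I, P3:M(95) | bus: BusRdX
[2] P1: store L1 := 61 | P0:I, P1:M(61), P2:I, P3:I | bus: BusRdX,Flush
[3] P0: store L1 := 25 | P0:M(25), P1:I, P2:I, P3:I | bus: BusRdX,Flush
[4] P0: load  L2 | P0:S(50), P1:I, P2:I, P3:I | bus: BusRd
[5] P3: store L2 := 62 | P0:I, P1:I, P2:I, P3:M(62) | bus: BusRdX
[6] P1: store L5 := 65 | P0:I, P1:M(65), P2:I, P3:I | bus: BusRdX
[7] P1: store L2 := 20 | P0:I, P1:M(20), P2:I, P3:I | bus: BusRdX,Flush
[8] P2: store L3 := 88 | P0:I, P1:I, P2:M(88), P3:I | bus: BusRdX
[9] P2: load  L2 | P0:I, P1:S(20), P2:S(20), P3:I | bus: BusRd,Flush
[10] P3: load  L3 | P0:I, P1:I, P2:S(88), P3:S(88) | bus: BusRd,Flush
[11] P3: store L0 := 19 | P0:I, P1:I, P2:I, P3:M(19) | bus: BusRdX
[12] P0: store L5 := 34 | P0:M(34), P1:I, P2:I, P3:I | bus: BusRdX,Flush
[13] P0: load  L1 | P0:M(25), P1:I, P2:I, P3:I | bus: none
[14] P3: load  L2 | P0:I, P1:S(20), P2:S(20), P3:S(20) | bus: BusRd
[15] P1: load  L3 | P0:I, P1:S(88), P2:S(88), P3:S(88) | bus: BusRd
[16] P1: store L5 := 67 | P0:I, P1:M(67), P2:I, P3:I | bus: BusRdX,Flush
[17] P1: load  L2 | P0:I, P1:S(20), P2:S(20), P3:S(20) | bus: none
[18] P1: store L5 := 59 | P0:I, P1:M(59), P2:I, P3:I | bus: none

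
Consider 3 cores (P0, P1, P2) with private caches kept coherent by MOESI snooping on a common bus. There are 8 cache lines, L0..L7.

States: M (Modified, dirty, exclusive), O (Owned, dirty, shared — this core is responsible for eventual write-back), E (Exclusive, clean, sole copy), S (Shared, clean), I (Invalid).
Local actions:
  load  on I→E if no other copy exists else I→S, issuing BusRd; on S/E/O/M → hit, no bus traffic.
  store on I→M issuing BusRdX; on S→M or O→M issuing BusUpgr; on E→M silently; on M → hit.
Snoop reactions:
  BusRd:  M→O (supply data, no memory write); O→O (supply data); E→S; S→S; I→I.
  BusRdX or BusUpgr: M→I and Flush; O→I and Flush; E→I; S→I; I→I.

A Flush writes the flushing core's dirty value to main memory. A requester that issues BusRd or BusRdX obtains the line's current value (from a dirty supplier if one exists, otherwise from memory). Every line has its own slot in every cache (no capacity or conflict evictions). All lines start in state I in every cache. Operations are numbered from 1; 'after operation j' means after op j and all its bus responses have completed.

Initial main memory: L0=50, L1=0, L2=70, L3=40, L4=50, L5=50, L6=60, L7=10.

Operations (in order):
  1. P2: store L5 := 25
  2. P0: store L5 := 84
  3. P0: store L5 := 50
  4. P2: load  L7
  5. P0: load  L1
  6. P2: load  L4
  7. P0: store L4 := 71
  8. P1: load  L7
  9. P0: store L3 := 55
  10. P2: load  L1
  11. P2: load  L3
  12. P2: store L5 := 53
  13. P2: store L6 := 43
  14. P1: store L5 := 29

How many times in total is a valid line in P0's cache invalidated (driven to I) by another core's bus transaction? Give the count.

invalidations = 1

[1] P2: store L5 := 25 | P0:I, P1:I, P2:M(25) | bus: BusRdX
[2] P0: store L5 := 84 | P0:M(84), P1:I, P2:I | bus: BusRdX,Flush
[3] P0: store L5 := 50 | P0:M(50), P1:I, P2:I | bus: none
[4] P2: load  L7 | P0:I, P1:I, P2:E(10) | bus: BusRd
[5] P0: load  L1 | P0:E(0), P1:I, P2:I | bus: BusRd
[6] P2: load  L4 | P0:I, P1:I, P2:E(50) | bus: BusRd
[7] P0: store L4 := 71 | P0:M(71), P1:I, P2:I | bus: BusRdX
[8] P1: load  L7 | P0:I, P1:S(10), P2:S(10) | bus: BusRd
[9] P0: store L3 := 55 | P0:M(55), P1:I, P2:I | bus: BusRdX
[10] P2: load  L1 | P0:S(0), P1:I, P2:S(0) | bus: BusRd
[11] P2: load  L3 | P0:O(55), P1:I, P2:S(55) | bus: BusRd
[12] P2: store L5 := 53 | P0:I, P1:I, P2:M(53) | bus: BusRdX,Flush
[13] P2: store L6 := 43 | P0:I, P1:I, P2:M(43) | bus: BusRdX
[14] P1: store L5 := 29 | P0:I, P1:M(29), P2:I | bus: BusRdX,Flush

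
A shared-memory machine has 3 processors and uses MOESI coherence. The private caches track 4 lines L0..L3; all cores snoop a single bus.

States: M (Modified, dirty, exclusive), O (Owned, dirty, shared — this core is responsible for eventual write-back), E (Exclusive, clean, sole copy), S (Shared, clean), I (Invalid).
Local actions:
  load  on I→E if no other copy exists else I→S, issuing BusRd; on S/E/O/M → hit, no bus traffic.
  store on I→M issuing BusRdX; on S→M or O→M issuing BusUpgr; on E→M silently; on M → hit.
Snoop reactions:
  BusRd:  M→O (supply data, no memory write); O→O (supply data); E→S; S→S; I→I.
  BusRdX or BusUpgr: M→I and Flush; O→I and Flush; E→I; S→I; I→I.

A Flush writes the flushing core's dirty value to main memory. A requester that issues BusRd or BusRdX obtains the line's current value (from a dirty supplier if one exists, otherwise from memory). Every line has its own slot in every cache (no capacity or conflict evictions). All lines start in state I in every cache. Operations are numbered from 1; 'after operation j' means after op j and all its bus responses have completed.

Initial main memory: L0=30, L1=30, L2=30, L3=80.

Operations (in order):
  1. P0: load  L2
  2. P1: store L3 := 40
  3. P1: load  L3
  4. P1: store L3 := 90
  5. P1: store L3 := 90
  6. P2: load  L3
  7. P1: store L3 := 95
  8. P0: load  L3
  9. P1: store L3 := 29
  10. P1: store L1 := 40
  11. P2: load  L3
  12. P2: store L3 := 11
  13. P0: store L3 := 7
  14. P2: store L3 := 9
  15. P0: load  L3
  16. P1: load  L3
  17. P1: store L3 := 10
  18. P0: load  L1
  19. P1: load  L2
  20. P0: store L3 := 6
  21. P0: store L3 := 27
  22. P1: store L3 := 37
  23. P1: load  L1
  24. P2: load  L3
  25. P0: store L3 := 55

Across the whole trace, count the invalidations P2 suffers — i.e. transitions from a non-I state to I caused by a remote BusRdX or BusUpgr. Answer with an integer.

invalidations = 4

step 1: P0: load  L2  ⟶  EII  (L2)  txn=BusRd  M[L2]=30
step 2: P1: store L3 := 40  ⟶  IMI  (L3)  txn=BusRdX  M[L3]=80
step 3: P1: load  L3  ⟶  IMI  (L3)  txn=∅  M[L3]=80
step 4: P1: store L3 := 90  ⟶  IMI  (L3)  txn=∅  M[L3]=80
step 5: P1: store L3 := 90  ⟶  IMI  (L3)  txn=∅  M[L3]=80
step 6: P2: load  L3  ⟶  IOS  (L3)  txn=BusRd  M[L3]=80
step 7: P1: store L3 := 95  ⟶  IMI  (L3)  txn=BusUpgr  M[L3]=80
step 8: P0: load  L3  ⟶  SOI  (L3)  txn=BusRd  M[L3]=80
step 9: P1: store L3 := 29  ⟶  IMI  (L3)  txn=BusUpgr  M[L3]=80
step 10: P1: store L1 := 40  ⟶  IMI  (L1)  txn=BusRdX  M[L1]=30
step 11: P2: load  L3  ⟶  IOS  (L3)  txn=BusRd  M[L3]=80
step 12: P2: store L3 := 11  ⟶  IIM  (L3)  txn=BusUpgr+Flush  M[L3]=29
step 13: P0: store L3 := 7  ⟶  MII  (L3)  txn=BusRdX+Flush  M[L3]=11
step 14: P2: store L3 := 9  ⟶  IIM  (L3)  txn=BusRdX+Flush  M[L3]=7
step 15: P0: load  L3  ⟶  SIO  (L3)  txn=BusRd  M[L3]=7
step 16: P1: load  L3  ⟶  SSO  (L3)  txn=BusRd  M[L3]=7
step 17: P1: store L3 := 10  ⟶  IMI  (L3)  txn=BusUpgr+Flush  M[L3]=9
step 18: P0: load  L1  ⟶  SOI  (L1)  txn=BusRd  M[L1]=30
step 19: P1: load  L2  ⟶  SSI  (L2)  txn=BusRd  M[L2]=30
step 20: P0: store L3 := 6  ⟶  MII  (L3)  txn=BusRdX+Flush  M[L3]=10
step 21: P0: store L3 := 27  ⟶  MII  (L3)  txn=∅  M[L3]=10
step 22: P1: store L3 := 37  ⟶  IMI  (L3)  txn=BusRdX+Flush  M[L3]=27
step 23: P1: load  L1  ⟶  SOI  (L1)  txn=∅  M[L1]=30
step 24: P2: load  L3  ⟶  IOS  (L3)  txn=BusRd  M[L3]=27
step 25: P0: store L3 := 55  ⟶  MII  (L3)  txn=BusRdX+Flush  M[L3]=37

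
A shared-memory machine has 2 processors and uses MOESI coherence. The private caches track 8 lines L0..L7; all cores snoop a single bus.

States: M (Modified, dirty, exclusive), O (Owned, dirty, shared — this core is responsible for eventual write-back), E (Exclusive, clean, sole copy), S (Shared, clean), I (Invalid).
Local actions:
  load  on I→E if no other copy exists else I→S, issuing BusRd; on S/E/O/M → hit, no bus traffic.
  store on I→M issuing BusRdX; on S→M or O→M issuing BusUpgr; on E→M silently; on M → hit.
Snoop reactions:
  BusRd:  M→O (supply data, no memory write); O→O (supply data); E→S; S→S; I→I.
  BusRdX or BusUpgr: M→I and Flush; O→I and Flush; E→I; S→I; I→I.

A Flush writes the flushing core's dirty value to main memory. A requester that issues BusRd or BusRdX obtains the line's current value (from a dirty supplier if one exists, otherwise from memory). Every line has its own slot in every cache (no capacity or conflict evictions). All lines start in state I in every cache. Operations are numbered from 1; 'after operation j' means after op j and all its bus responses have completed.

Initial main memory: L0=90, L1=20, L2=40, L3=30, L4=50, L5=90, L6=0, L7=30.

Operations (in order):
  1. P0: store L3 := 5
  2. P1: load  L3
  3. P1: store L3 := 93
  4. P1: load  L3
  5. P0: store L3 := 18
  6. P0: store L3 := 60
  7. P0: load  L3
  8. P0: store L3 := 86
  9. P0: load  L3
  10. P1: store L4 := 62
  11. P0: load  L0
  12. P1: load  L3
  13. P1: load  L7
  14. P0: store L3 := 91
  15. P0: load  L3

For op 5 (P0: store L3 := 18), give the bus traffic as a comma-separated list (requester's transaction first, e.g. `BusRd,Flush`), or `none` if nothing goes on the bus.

bus = BusRdX,Flush

[1] P0: store L3 := 5 | P0:M(5), P1:I | bus: BusRdX
[2] P1: load  L3 | P0:O(5), P1:S(5) | bus: BusRd
[3] P1: store L3 := 93 | P0:I, P1:M(93) | bus: BusUpgr,Flush
[4] P1: load  L3 | P0:I, P1:M(93) | bus: none
[5] P0: store L3 := 18 | P0:M(18), P1:I | bus: BusRdX,Flush
[6] P0: store L3 := 60 | P0:M(60), P1:I | bus: none
[7] P0: load  L3 | P0:M(60), P1:I | bus: none
[8] P0: store L3 := 86 | P0:M(86), P1:I | bus: none
[9] P0: load  L3 | P0:M(86), P1:I | bus: none
[10] P1: store L4 := 62 | P0:I, P1:M(62) | bus: BusRdX
[11] P0: load  L0 | P0:E(90), P1:I | bus: BusRd
[12] P1: load  L3 | P0:O(86), P1:S(86) | bus: BusRd
[13] P1: load  L7 | P0:I, P1:E(30) | bus: BusRd
[14] P0: store L3 := 91 | P0:M(91), P1:I | bus: BusUpgr
[15] P0: load  L3 | P0:M(91), P1:I | bus: none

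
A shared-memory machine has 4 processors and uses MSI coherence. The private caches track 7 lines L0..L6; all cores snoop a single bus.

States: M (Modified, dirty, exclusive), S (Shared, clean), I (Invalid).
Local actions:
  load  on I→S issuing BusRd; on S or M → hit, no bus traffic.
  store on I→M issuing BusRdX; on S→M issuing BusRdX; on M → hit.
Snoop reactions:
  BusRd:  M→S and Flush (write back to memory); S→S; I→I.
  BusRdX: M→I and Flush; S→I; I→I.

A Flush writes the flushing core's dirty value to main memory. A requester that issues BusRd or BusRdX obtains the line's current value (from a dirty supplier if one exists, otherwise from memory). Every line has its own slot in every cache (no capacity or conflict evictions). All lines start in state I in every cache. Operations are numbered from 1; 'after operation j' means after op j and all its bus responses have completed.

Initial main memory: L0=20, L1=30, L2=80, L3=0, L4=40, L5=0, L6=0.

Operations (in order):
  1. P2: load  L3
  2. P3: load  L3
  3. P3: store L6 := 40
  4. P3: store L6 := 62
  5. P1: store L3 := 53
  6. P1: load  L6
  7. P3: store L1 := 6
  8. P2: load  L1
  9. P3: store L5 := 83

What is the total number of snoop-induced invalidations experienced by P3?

1. P2: load  L3  bus=[BusRd]  L3: P0=I P1=I P2=S P3=I  mem[L3]=0
2. P3: load  L3  bus=[BusRd]  L3: P0=I P1=I P2=S P3=S  mem[L3]=0
3. P3: store L6 := 40  bus=[BusRdX]  L6: P0=I P1=I P2=I P3=M  mem[L6]=0
4. P3: store L6 := 62  bus=[-]  L6: P0=I P1=I P2=I P3=M  mem[L6]=0
5. P1: store L3 := 53  bus=[BusRdX]  L3: P0=I P1=M P2=I P3=I  mem[L3]=0
6. P1: load  L6  bus=[BusRd,Flush]  L6: P0=I P1=S P2=I P3=S  mem[L6]=62
7. P3: store L1 := 6  bus=[BusRdX]  L1: P0=I P1=I P2=I P3=M  mem[L1]=30
8. P2: load  L1  bus=[BusRd,Flush]  L1: P0=I P1=I P2=S P3=S  mem[L1]=6
9. P3: store L5 := 83  bus=[BusRdX]  L5: P0=I P1=I P2=I P3=M  mem[L5]=0

invalidations = 1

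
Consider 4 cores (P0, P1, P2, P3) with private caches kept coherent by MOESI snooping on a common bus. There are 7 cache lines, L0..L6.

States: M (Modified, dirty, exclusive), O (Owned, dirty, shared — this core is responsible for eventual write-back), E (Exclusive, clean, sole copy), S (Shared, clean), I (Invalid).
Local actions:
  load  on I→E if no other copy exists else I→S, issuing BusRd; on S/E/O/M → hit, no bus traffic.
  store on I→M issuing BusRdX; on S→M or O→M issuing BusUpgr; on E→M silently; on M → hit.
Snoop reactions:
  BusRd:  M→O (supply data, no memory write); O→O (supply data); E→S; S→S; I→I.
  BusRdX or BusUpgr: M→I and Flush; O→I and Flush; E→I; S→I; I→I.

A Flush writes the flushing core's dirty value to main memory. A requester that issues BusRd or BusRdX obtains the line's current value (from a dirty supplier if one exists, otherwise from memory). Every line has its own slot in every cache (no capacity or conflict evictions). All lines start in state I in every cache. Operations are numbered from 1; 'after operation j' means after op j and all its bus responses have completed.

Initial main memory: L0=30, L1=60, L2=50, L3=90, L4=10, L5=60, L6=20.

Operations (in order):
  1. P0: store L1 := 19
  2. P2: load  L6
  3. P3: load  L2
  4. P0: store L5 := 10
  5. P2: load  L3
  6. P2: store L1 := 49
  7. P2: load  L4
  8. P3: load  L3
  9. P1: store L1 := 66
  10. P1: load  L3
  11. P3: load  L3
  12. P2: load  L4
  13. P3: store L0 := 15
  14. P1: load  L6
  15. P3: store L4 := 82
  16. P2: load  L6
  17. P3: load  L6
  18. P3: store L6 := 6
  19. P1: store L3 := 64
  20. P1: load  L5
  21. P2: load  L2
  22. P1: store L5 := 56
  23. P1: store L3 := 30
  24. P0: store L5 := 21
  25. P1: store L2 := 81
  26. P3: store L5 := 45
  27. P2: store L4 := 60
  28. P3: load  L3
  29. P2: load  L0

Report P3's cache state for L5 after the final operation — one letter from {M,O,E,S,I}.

state = M

  op1 P0: store L1 := 19 → M/I/I/I on L1; bus BusRdX; mem=60
  op2 P2: load  L6 → I/I/E/I on L6; bus BusRd; mem=20
  op3 P3: load  L2 → I/I/I/E on L2; bus BusRd; mem=50
  op4 P0: store L5 := 10 → M/I/I/I on L5; bus BusRdX; mem=60
  op5 P2: load  L3 → I/I/E/I on L3; bus BusRd; mem=90
  op6 P2: store L1 := 49 → I/I/M/I on L1; bus BusRdX Flush; mem=19
  op7 P2: load  L4 → I/I/E/I on L4; bus BusRd; mem=10
  op8 P3: load  L3 → I/I/S/S on L3; bus BusRd; mem=90
  op9 P1: store L1 := 66 → I/M/I/I on L1; bus BusRdX Flush; mem=49
  op10 P1: load  L3 → I/S/S/S on L3; bus BusRd; mem=90
  op11 P3: load  L3 → I/S/S/S on L3; bus (none); mem=90
  op12 P2: load  L4 → I/I/E/I on L4; bus (none); mem=10
  op13 P3: store L0 := 15 → I/I/I/M on L0; bus BusRdX; mem=30
  op14 P1: load  L6 → I/S/S/I on L6; bus BusRd; mem=20
  op15 P3: store L4 := 82 → I/I/I/M on L4; bus BusRdX; mem=10
  op16 P2: load  L6 → I/S/S/I on L6; bus (none); mem=20
  op17 P3: load  L6 → I/S/S/S on L6; bus BusRd; mem=20
  op18 P3: store L6 := 6 → I/I/I/M on L6; bus BusUpgr; mem=20
  op19 P1: store L3 := 64 → I/M/I/I on L3; bus BusUpgr; mem=90
  op20 P1: load  L5 → O/S/I/I on L5; bus BusRd; mem=60
  op21 P2: load  L2 → I/I/S/S on L2; bus BusRd; mem=50
  op22 P1: store L5 := 56 → I/M/I/I on L5; bus BusUpgr Flush; mem=10
  op23 P1: store L3 := 30 → I/M/I/I on L3; bus (none); mem=90
  op24 P0: store L5 := 21 → M/I/I/I on L5; bus BusRdX Flush; mem=56
  op25 P1: store L2 := 81 → I/M/I/I on L2; bus BusRdX; mem=50
  op26 P3: store L5 := 45 → I/I/I/M on L5; bus BusRdX Flush; mem=21
  op27 P2: store L4 := 60 → I/I/M/I on L4; bus BusRdX Flush; mem=82
  op28 P3: load  L3 → I/O/I/S on L3; bus BusRd; mem=90
  op29 P2: load  L0 → I/I/S/O on L0; bus BusRd; mem=30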